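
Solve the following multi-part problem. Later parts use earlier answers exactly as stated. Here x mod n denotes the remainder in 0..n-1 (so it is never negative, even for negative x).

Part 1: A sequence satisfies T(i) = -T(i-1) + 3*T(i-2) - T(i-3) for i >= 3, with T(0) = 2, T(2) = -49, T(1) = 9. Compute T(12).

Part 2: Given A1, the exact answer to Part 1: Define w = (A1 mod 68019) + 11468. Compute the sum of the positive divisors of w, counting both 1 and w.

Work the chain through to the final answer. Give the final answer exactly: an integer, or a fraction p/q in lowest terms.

78702

Part 1: T(3) = -1*(-49) + 3*(9) - 1*(2) = 74; iterating: T(3)=74, T(4)=-230, T(5)=501, T(6)=-1265, T(7)=2998, T(8)=-7294, T(9)=17553, T(10)=-42433, T(11)=102386, T(12)=-247238; answer -247238
Part 2: A1 = -247238; w = 36306; 36306 = 2 * 3^2 * 2017; sigma = (1 + 2) * (1 + 3 + 9) * (1 + 2017) = 3 * 13 * 2018 = 78702; answer 78702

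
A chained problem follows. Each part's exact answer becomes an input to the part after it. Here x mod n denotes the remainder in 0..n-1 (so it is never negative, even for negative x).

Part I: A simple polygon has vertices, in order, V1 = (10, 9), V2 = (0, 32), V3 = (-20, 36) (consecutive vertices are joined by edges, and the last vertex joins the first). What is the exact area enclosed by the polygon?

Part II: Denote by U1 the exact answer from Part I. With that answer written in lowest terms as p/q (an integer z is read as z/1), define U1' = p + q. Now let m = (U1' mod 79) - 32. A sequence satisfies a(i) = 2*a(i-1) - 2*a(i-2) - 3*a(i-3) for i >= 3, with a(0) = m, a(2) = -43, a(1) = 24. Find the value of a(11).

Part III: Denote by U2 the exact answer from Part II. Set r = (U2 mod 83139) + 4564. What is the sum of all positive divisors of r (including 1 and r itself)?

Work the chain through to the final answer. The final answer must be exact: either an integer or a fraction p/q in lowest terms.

56832

Part I: cross terms: (10*32 - 0*9)=320, (0*36 - -20*32)=640, (-20*9 - 10*36)=-540; twice the area = |420| = 420; area = 210; answer 210
Part II: U1 = 210; threaded value p + q = 211; m = 21; a(3) = 2*(-43) - 2*(24) - 3*(21) = -197; iterating: a(3)=-197, a(4)=-380, a(5)=-237, a(6)=877, a(7)=3368, a(8)=5693, a(9)=2019, a(10)=-17452, a(11)=-56021; answer -56021
Part III: U2 = -56021; r = 31682; 31682 = 2 * 7 * 31 * 73; sigma = (1 + 2) * (1 + 7) * (1 + 31) * (1 + 73) = 3 * 8 * 32 * 74 = 56832; answer 56832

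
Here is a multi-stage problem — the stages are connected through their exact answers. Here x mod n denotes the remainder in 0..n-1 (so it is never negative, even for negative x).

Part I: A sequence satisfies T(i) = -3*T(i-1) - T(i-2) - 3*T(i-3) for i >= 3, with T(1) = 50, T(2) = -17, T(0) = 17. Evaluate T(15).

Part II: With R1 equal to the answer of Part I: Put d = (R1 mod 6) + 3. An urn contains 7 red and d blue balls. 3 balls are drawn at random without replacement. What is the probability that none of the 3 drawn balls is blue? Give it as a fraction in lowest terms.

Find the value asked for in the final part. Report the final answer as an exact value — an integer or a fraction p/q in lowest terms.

Part I: T(3) = -3*(-17) - 1*(50) - 3*(17) = -50; iterating: T(3)=-50, T(4)=17, T(5)=50, T(6)=-17, T(7)=-50, T(8)=17, T(9)=50, T(10)=-17, T(11)=-50, T(12)=17, T(13)=50, T(14)=-17, T(15)=-50; answer -50
Part II: R1 = -50; d = 7; total draws C(14,3) = 364; favorable C(7,3) = 35; P = 5/52; answer 5/52

5/52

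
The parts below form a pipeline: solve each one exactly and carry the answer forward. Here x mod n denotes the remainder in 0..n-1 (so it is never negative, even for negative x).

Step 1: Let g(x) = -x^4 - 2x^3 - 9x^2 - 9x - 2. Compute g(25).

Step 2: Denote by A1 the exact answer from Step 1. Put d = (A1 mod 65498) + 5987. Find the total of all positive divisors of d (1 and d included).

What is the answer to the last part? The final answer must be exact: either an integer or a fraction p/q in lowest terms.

58080

Step 1: -1*(25)^4 - 2*(25)^3 - 9*(25)^2 - 9*(25)^1 - 2 = (-390625) + (-31250) + (-5625) + (-225) + (-2) = -427727; answer -427727
Step 2: A1 = -427727; d = 36746; 36746 = 2 * 19 * 967; sigma = (1 + 2) * (1 + 19) * (1 + 967) = 3 * 20 * 968 = 58080; answer 58080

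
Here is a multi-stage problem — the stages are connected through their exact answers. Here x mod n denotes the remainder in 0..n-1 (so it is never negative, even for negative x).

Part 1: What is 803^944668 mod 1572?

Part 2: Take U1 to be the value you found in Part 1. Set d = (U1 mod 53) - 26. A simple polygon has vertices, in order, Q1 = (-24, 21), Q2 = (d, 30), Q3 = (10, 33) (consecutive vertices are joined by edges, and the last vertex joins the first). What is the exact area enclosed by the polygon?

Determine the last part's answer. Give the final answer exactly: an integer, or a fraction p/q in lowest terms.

Part 1: squarings mod 1572: 803^1=803, 803^2=289, 803^4=205, 803^8=1153, 803^16=1069, 803^32=1489, 803^64=601, 803^128=1213, 803^256=1549, 803^512=529, 803^1024=25, 803^2048=625, 803^4096=769, 803^8192=289, 803^16384=205, 803^32768=1153, 803^65536=1069, 803^131072=1489, 803^262144=601, 803^524288=1213; 803^944668 = 803^4 * 803^8 * 803^16 * 803^512 * 803^2048 * 803^8192 * 803^16384 * 803^131072 * 803^262144 * 803^524288 = 1057 (mod 1572); answer 1057
Part 2: U1 = 1057; d = 24; cross terms: (-24*30 - 24*21)=-1224, (24*33 - 10*30)=492, (10*21 - -24*33)=1002; twice the area = |270| = 270; area = 135; answer 135

135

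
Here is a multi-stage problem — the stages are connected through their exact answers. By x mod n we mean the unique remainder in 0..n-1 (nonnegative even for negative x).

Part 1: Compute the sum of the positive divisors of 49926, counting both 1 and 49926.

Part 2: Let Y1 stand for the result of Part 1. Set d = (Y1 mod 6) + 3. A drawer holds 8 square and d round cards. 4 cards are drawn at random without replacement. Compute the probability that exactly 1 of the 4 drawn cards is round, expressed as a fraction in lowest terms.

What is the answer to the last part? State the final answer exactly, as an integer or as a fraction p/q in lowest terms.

Part 1: 49926 = 2 * 3 * 53 * 157; sigma = (1 + 2) * (1 + 3) * (1 + 53) * (1 + 157) = 3 * 4 * 54 * 158 = 102384; answer 102384
Part 2: Y1 = 102384; d = 3; total draws C(11,4) = 330; favorable C(3,1)*C(8,3) = 168; P = 28/55; answer 28/55

28/55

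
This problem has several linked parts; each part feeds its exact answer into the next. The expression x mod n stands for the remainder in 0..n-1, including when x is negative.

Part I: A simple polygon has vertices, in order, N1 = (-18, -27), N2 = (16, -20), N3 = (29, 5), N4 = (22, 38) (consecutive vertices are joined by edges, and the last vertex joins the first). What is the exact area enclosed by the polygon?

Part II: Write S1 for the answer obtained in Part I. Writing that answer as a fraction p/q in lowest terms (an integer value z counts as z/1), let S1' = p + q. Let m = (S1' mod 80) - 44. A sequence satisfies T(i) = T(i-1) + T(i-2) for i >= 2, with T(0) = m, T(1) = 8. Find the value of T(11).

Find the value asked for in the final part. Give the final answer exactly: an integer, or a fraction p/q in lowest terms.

Part I: cross terms: (-18*-20 - 16*-27)=792, (16*5 - 29*-20)=660, (29*38 - 22*5)=992, (22*-27 - -18*38)=90; twice the area = |2534| = 2534; area = 1267; answer 1267
Part II: S1 = 1267; threaded value p + q = 1268; m = 24; T(2) = 1*(8) + 1*(24) = 32; iterating: T(2)=32, T(3)=40, T(4)=72, T(5)=112, T(6)=184, T(7)=296, T(8)=480, T(9)=776, T(10)=1256, T(11)=2032; answer 2032

2032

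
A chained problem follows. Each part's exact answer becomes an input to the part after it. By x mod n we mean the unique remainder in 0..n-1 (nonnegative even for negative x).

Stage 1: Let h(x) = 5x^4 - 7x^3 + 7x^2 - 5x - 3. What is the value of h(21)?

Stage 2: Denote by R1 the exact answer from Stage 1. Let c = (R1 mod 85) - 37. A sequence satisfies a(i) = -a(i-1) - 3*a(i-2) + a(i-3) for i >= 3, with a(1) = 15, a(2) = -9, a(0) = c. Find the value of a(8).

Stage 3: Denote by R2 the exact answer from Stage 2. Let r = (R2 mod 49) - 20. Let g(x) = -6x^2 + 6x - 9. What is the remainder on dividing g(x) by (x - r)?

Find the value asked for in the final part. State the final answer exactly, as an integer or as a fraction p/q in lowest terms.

Stage 1: 5*(21)^4 - 7*(21)^3 + 7*(21)^2 - 5*(21)^1 - 3 = (972405) + (-64827) + (3087) + (-105) + (-3) = 910557; answer 910557
Stage 2: R1 = 910557; c = 0; a(3) = -1*(-9) - 3*(15) + 1*(0) = -36; iterating: a(3)=-36, a(4)=78, a(5)=21, a(6)=-291, a(7)=306, a(8)=588; answer 588
Stage 3: R2 = 588; r = -20; remainder = value at the root: -6*(-20)^2 + 6*(-20)^1 - 9 = (-2400) + (-120) + (-9) = -2529; answer -2529

-2529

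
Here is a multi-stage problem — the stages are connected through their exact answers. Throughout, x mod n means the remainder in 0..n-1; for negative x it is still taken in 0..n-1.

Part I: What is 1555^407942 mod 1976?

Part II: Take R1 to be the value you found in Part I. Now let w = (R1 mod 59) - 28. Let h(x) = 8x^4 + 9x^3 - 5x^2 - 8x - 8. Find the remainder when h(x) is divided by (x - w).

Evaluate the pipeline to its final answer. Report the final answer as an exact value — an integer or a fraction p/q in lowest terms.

376

Part I: squarings mod 1976: 1555^1=1555, 1555^2=1377, 1555^4=1145, 1555^8=937, 1555^16=625, 1555^32=1353, 1555^64=833, 1555^128=313, 1555^256=1145, 1555^512=937, 1555^1024=625, 1555^2048=1353, 1555^4096=833, 1555^8192=313, 1555^16384=1145, 1555^32768=937, 1555^65536=625, 1555^131072=1353, 1555^262144=833; 1555^407942 = 1555^2 * 1555^4 * 1555^128 * 1555^256 * 1555^2048 * 1555^4096 * 1555^8192 * 1555^131072 * 1555^262144 = 25 (mod 1976); answer 25
Part II: R1 = 25; w = -3; remainder = value at the root: 8*(-3)^4 + 9*(-3)^3 - 5*(-3)^2 - 8*(-3)^1 - 8 = (648) + (-243) + (-45) + (24) + (-8) = 376; answer 376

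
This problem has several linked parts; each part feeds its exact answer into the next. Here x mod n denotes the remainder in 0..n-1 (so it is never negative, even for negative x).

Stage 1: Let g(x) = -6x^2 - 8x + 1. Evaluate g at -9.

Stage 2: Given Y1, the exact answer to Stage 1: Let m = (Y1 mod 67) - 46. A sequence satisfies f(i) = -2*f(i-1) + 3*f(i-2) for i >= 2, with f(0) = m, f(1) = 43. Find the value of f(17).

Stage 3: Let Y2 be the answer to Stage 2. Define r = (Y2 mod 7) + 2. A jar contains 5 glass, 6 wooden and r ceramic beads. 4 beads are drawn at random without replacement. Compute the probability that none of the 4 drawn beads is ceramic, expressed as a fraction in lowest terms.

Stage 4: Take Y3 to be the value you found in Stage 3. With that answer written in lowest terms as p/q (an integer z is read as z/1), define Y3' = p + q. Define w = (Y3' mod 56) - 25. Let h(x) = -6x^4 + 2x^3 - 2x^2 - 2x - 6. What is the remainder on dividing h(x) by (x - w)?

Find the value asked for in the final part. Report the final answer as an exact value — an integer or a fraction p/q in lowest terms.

Stage 1: -6*(-9)^2 - 8*(-9)^1 + 1 = (-486) + (72) + (1) = -413; answer -413
Stage 2: Y1 = -413; m = 10; f(2) = -2*(43) + 3*(10) = -56; iterating: f(2)=-56, f(3)=241, f(4)=-650, f(5)=2023, f(6)=-5996, f(7)=18061, f(8)=-54110, f(9)=162403, f(10)=-487136, f(11)=1461481, f(12)=-4384370, f(13)=13153183, f(14)=-39459476, f(15)=118378501, f(16)=-355135430, f(17)=1065406363; answer 1065406363
Stage 3: Y2 = 1065406363; r = 2; total draws C(13,4) = 715; favorable C(11,4) = 330; P = 6/13; answer 6/13
Stage 4: Y3 = 6/13; threaded value p + q = 19; w = -6; remainder = value at the root: -6*(-6)^4 + 2*(-6)^3 - 2*(-6)^2 - 2*(-6)^1 - 6 = (-7776) + (-432) + (-72) + (12) + (-6) = -8274; answer -8274

-8274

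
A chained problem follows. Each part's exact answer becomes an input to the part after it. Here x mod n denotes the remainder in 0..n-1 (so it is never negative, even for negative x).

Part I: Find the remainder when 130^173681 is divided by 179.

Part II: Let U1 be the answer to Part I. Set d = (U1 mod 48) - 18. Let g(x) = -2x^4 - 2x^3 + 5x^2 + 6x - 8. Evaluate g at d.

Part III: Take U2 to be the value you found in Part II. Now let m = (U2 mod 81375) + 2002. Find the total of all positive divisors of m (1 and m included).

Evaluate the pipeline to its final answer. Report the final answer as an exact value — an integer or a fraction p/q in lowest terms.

Part I: squarings mod 179: 130^1=130, 130^2=74, 130^4=106, 130^8=138, 130^16=70, 130^32=67, 130^64=14, 130^128=17, 130^256=110, 130^512=107, 130^1024=172, 130^2048=49, 130^4096=74, 130^8192=106, 130^16384=138, 130^32768=70, 130^65536=67, 130^131072=14; 130^173681 = 130^1 * 130^16 * 130^32 * 130^64 * 130^512 * 130^1024 * 130^8192 * 130^32768 * 130^131072 = 113 (mod 179); answer 113
Part II: U1 = 113; d = -1; -2*(-1)^4 - 2*(-1)^3 + 5*(-1)^2 + 6*(-1)^1 - 8 = (-2) + (2) + (5) + (-6) + (-8) = -9; answer -9
Part III: U2 = -9; m = 83368; 83368 = 2^3 * 17 * 613; sigma = (1 + 2 + 4 + 8) * (1 + 17) * (1 + 613) = 15 * 18 * 614 = 165780; answer 165780

165780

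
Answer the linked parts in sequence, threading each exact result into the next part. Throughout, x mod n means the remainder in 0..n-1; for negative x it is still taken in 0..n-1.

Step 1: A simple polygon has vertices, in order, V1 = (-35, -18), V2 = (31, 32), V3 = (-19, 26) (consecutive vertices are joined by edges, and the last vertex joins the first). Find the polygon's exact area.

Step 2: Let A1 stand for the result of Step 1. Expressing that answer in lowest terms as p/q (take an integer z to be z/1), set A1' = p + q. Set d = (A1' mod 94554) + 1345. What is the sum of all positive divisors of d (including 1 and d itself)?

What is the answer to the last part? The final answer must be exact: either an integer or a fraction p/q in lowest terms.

3960

Step 1: cross terms: (-35*32 - 31*-18)=-562, (31*26 - -19*32)=1414, (-19*-18 - -35*26)=1252; twice the area = |2104| = 2104; area = 1052; answer 1052
Step 2: A1 = 1052; threaded value p + q = 1053; d = 2398; 2398 = 2 * 11 * 109; sigma = (1 + 2) * (1 + 11) * (1 + 109) = 3 * 12 * 110 = 3960; answer 3960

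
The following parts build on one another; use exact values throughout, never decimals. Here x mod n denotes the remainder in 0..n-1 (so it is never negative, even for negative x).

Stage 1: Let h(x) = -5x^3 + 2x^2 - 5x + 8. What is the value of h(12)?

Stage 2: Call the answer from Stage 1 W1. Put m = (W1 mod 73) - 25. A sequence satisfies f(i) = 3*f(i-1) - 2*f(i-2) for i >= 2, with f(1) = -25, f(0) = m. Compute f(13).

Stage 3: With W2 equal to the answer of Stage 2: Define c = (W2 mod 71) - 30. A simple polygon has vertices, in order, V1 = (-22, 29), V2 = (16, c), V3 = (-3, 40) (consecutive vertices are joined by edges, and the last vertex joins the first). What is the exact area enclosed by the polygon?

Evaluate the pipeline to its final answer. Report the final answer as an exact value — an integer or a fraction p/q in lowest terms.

1387/2

Stage 1: -5*(12)^3 + 2*(12)^2 - 5*(12)^1 + 8 = (-8640) + (288) + (-60) + (8) = -8404; answer -8404
Stage 2: W1 = -8404; m = 39; f(2) = 3*(-25) - 2*(39) = -153; iterating: f(2)=-153, f(3)=-409, f(4)=-921, f(5)=-1945, f(6)=-3993, f(7)=-8089, f(8)=-16281, f(9)=-32665, f(10)=-65433, f(11)=-130969, f(12)=-262041, f(13)=-524185; answer -524185
Stage 3: W2 = -524185; c = -22; cross terms: (-22*-22 - 16*29)=20, (16*40 - -3*-22)=574, (-3*29 - -22*40)=793; twice the area = |1387| = 1387; area = 1387/2; answer 1387/2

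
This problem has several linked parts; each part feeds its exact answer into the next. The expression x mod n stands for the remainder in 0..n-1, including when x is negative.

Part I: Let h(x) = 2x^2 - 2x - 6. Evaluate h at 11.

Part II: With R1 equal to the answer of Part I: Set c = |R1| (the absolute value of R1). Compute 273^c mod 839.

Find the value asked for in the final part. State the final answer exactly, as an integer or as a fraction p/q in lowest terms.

Part I: 2*(11)^2 - 2*(11)^1 - 6 = (242) + (-22) + (-6) = 214; answer 214
Part II: R1 = 214; c = 214; squarings mod 839: 273^1=273, 273^2=697, 273^4=28, 273^8=784, 273^16=508, 273^32=491, 273^64=288, 273^128=722; 273^214 = 273^2 * 273^4 * 273^16 * 273^64 * 273^128 = 254 (mod 839); answer 254

254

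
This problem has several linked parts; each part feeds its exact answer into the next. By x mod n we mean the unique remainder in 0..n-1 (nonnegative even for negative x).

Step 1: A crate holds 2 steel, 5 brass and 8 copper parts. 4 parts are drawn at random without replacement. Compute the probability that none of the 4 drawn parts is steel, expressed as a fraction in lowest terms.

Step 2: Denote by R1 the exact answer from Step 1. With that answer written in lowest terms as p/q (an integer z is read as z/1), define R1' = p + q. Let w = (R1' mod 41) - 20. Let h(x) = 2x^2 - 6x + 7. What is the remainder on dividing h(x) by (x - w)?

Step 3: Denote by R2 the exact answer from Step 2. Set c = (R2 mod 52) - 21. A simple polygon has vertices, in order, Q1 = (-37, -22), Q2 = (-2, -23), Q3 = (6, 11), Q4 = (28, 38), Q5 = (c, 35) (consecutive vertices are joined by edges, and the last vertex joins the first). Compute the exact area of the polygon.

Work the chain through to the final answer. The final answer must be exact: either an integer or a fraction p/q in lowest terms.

1739

Step 1: total draws C(15,4) = 1365; favorable C(13,4) = 715; P = 11/21; answer 11/21
Step 2: R1 = 11/21; threaded value p + q = 32; w = 12; remainder = value at the root: 2*(12)^2 - 6*(12)^1 + 7 = (288) + (-72) + (7) = 223; answer 223
Step 3: R2 = 223; c = -6; cross terms: (-37*-23 - -2*-22)=807, (-2*11 - 6*-23)=116, (6*38 - 28*11)=-80, (28*35 - -6*38)=1208, (-6*-22 - -37*35)=1427; twice the area = |3478| = 3478; area = 1739; answer 1739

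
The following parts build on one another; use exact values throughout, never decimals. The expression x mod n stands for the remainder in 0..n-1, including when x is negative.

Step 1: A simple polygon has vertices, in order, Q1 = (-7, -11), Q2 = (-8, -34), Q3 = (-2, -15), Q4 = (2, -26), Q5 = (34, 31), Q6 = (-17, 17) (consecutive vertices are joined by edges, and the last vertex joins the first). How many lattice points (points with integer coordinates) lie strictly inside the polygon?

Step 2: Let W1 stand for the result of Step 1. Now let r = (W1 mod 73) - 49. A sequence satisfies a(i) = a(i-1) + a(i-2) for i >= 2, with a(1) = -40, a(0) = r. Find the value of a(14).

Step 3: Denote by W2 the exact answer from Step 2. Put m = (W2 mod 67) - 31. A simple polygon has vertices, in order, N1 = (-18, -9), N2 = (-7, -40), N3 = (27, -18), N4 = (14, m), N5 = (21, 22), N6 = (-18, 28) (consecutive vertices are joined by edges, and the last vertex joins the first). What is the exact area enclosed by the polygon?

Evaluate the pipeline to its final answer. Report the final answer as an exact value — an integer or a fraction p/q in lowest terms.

4061/2

Step 1: cross terms: (-7*-34 - -8*-11)=150, (-8*-15 - -2*-34)=52, (-2*-26 - 2*-15)=82, (2*31 - 34*-26)=946, (34*17 - -17*31)=1105, (-17*-11 - -7*17)=306; twice the area = |2641| = 2641; area = 2641/2; boundary points = 1 + 1 + 1 + 1 + 1 + 2 = 7; strictly interior points = area - boundary/2 + 1 = 1318; answer 1318
Step 2: W1 = 1318; r = -45; a(2) = 1*(-40) + 1*(-45) = -85; iterating: a(2)=-85, a(3)=-125, a(4)=-210, a(5)=-335, a(6)=-545, a(7)=-880, a(8)=-1425, a(9)=-2305, a(10)=-3730, a(11)=-6035, a(12)=-9765, a(13)=-15800, a(14)=-25565; answer -25565
Step 3: W2 = -25565; m = -2; cross terms: (-18*-40 - -7*-9)=657, (-7*-18 - 27*-40)=1206, (27*-2 - 14*-18)=198, (14*22 - 21*-2)=350, (21*28 - -18*22)=984, (-18*-9 - -18*28)=666; twice the area = |4061| = 4061; area = 4061/2; answer 4061/2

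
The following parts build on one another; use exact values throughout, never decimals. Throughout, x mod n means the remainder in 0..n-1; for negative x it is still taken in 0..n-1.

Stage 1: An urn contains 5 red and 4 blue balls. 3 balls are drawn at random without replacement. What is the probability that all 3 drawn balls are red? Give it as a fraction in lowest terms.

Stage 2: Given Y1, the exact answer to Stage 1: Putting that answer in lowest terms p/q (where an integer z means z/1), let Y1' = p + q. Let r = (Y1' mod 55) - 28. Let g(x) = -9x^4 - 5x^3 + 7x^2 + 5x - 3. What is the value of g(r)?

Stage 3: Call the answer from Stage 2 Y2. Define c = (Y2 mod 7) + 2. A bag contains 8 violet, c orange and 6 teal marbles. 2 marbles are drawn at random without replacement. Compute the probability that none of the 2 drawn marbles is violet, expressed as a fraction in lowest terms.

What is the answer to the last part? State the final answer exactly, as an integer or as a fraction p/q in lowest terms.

5/17

Stage 1: total draws C(9,3) = 84; favorable C(5,3) = 10; P = 5/42; answer 5/42
Stage 2: Y1 = 5/42; threaded value p + q = 47; r = 19; -9*(19)^4 - 5*(19)^3 + 7*(19)^2 + 5*(19)^1 - 3 = (-1172889) + (-34295) + (2527) + (95) + (-3) = -1204565; answer -1204565
Stage 3: Y2 = -1204565; c = 4; total draws C(18,2) = 153; favorable C(10,2) = 45; P = 5/17; answer 5/17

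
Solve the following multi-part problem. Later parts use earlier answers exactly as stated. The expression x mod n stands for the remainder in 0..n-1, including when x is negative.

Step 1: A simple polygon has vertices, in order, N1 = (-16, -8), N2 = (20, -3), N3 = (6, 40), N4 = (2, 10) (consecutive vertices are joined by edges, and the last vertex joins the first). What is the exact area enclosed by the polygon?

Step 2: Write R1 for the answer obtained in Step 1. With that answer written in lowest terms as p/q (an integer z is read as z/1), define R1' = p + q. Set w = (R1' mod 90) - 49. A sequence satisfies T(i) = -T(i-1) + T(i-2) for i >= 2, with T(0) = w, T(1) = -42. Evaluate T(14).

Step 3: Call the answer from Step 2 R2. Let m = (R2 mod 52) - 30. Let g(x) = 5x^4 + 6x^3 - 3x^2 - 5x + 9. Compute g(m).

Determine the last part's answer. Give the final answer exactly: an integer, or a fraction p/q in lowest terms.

Step 1: cross terms: (-16*-3 - 20*-8)=208, (20*40 - 6*-3)=818, (6*10 - 2*40)=-20, (2*-8 - -16*10)=144; twice the area = |1150| = 1150; area = 575; answer 575
Step 2: R1 = 575; threaded value p + q = 576; w = -13; T(2) = -1*(-42) + 1*(-13) = 29; iterating: T(2)=29, T(3)=-71, T(4)=100, T(5)=-171, T(6)=271, T(7)=-442, T(8)=713, T(9)=-1155, T(10)=1868, T(11)=-3023, T(12)=4891, T(13)=-7914, T(14)=12805; answer 12805
Step 3: R2 = 12805; m = -17; 5*(-17)^4 + 6*(-17)^3 - 3*(-17)^2 - 5*(-17)^1 + 9 = (417605) + (-29478) + (-867) + (85) + (9) = 387354; answer 387354

387354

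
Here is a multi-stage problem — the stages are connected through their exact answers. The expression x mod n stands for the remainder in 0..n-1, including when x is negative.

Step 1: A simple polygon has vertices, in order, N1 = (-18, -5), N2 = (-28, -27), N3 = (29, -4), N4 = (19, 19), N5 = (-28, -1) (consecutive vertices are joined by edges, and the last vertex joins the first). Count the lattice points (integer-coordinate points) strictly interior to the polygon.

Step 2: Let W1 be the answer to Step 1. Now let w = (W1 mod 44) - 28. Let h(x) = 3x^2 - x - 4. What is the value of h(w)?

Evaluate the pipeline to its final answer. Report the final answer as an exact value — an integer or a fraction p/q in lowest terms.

Step 1: cross terms: (-18*-27 - -28*-5)=346, (-28*-4 - 29*-27)=895, (29*19 - 19*-4)=627, (19*-1 - -28*19)=513, (-28*-5 - -18*-1)=122; twice the area = |2503| = 2503; area = 2503/2; boundary points = 2 + 1 + 1 + 1 + 2 = 7; strictly interior points = area - boundary/2 + 1 = 1249; answer 1249
Step 2: W1 = 1249; w = -11; 3*(-11)^2 - 1*(-11)^1 - 4 = (363) + (11) + (-4) = 370; answer 370

370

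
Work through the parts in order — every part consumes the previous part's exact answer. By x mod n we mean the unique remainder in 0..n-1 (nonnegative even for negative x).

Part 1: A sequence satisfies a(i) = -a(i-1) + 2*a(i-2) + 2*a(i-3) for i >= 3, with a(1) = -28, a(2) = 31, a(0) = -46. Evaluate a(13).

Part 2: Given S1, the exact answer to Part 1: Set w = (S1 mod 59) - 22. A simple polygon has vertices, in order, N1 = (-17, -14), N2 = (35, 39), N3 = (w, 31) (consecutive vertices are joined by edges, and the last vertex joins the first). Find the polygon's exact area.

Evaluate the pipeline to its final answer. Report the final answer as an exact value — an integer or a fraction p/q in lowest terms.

Part 1: a(3) = -1*(31) + 2*(-28) + 2*(-46) = -179; iterating: a(3)=-179, a(4)=185, a(5)=-481, a(6)=493, a(7)=-1085, a(8)=1109, a(9)=-2293, a(10)=2341, a(11)=-4709, a(12)=4805, a(13)=-9541; answer -9541
Part 2: S1 = -9541; w = -5; cross terms: (-17*39 - 35*-14)=-173, (35*31 - -5*39)=1280, (-5*-14 - -17*31)=597; twice the area = |1704| = 1704; area = 852; answer 852

852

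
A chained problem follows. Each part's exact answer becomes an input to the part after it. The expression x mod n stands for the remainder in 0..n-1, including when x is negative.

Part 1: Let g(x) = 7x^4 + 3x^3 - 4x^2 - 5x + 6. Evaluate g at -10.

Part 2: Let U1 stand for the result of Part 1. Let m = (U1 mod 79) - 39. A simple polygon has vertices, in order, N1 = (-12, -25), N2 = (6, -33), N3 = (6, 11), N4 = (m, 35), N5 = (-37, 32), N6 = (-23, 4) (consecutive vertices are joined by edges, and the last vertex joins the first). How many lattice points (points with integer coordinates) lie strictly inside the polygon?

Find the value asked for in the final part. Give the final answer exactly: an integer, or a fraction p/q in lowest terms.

1941

Part 1: 7*(-10)^4 + 3*(-10)^3 - 4*(-10)^2 - 5*(-10)^1 + 6 = (70000) + (-3000) + (-400) + (50) + (6) = 66656; answer 66656
Part 2: U1 = 66656; m = 20; cross terms: (-12*-33 - 6*-25)=546, (6*11 - 6*-33)=264, (6*35 - 20*11)=-10, (20*32 - -37*35)=1935, (-37*4 - -23*32)=588, (-23*-25 - -12*4)=623; twice the area = |3946| = 3946; area = 1973; boundary points = 2 + 44 + 2 + 3 + 14 + 1 = 66; strictly interior points = area - boundary/2 + 1 = 1941; answer 1941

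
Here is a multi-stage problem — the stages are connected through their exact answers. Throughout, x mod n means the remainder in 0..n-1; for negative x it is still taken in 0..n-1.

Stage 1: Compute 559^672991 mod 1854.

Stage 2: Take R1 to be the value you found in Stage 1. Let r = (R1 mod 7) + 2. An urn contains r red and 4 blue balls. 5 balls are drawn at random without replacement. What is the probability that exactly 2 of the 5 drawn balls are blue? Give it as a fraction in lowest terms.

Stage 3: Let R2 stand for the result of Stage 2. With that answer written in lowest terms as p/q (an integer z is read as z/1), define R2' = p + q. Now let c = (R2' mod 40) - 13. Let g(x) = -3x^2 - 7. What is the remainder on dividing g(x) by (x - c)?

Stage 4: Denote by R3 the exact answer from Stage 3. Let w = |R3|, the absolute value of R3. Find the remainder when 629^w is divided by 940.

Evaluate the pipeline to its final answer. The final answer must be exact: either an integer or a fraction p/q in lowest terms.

Stage 1: squarings mod 1854: 559^1=559, 559^2=1009, 559^4=235, 559^8=1459, 559^16=289, 559^32=91, 559^64=865, 559^128=1063, 559^256=883, 559^512=1009, 559^1024=235, 559^2048=1459, 559^4096=289, 559^8192=91, 559^16384=865, 559^32768=1063, 559^65536=883, 559^131072=1009, 559^262144=235, 559^524288=1459; 559^672991 = 559^1 * 559^2 * 559^4 * 559^8 * 559^16 * 559^64 * 559^128 * 559^1024 * 559^16384 * 559^131072 * 559^524288 = 703 (mod 1854); answer 703
Stage 2: R1 = 703; r = 5; total draws C(9,5) = 126; favorable C(4,2)*C(5,3) = 60; P = 10/21; answer 10/21
Stage 3: R2 = 10/21; threaded value p + q = 31; c = 18; remainder = value at the root: -3*(18)^2 - 7 = (-972) + (-7) = -979; answer -979
Stage 4: R3 = -979; w = 979; squarings mod 940: 629^1=629, 629^2=841, 629^4=401, 629^8=61, 629^16=901, 629^32=581, 629^64=101, 629^128=801, 629^256=521, 629^512=721; 629^979 = 629^1 * 629^2 * 629^16 * 629^64 * 629^128 * 629^256 * 629^512 = 49 (mod 940); answer 49

49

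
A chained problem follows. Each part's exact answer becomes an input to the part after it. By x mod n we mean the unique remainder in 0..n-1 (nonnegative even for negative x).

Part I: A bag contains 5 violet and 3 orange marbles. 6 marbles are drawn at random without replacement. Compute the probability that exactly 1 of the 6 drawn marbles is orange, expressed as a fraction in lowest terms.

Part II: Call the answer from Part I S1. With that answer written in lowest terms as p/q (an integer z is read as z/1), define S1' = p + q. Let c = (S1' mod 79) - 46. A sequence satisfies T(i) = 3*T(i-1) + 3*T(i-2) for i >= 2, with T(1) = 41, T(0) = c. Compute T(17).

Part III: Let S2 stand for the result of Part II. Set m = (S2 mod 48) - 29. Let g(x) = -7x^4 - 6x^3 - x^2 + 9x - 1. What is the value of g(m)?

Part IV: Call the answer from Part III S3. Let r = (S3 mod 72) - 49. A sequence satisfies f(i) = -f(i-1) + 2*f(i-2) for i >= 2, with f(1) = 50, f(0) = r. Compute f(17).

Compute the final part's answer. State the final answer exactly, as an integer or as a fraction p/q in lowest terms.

3014660

Part I: total draws C(8,6) = 28; favorable C(3,1)*C(5,5) = 3; P = 3/28; answer 3/28
Part II: S1 = 3/28; threaded value p + q = 31; c = -15; T(2) = 3*(41) + 3*(-15) = 78; iterating: T(2)=78, T(3)=357, T(4)=1305, T(5)=4986, T(6)=18873, T(7)=71577, T(8)=271350, T(9)=1028781, T(10)=3900393, T(11)=14787522, T(12)=56063745, T(13)=212553801, T(14)=805852638, T(15)=3055219317, T(16)=11583215865, T(17)=43915305546; answer 43915305546
Part III: S2 = 43915305546; m = 13; -7*(13)^4 - 6*(13)^3 - 1*(13)^2 + 9*(13)^1 - 1 = (-199927) + (-13182) + (-169) + (117) + (-1) = -213162; answer -213162
Part IV: S3 = -213162; r = -19; f(2) = -1*(50) + 2*(-19) = -88; iterating: f(2)=-88, f(3)=188, f(4)=-364, f(5)=740, f(6)=-1468, f(7)=2948, f(8)=-5884, f(9)=11780, f(10)=-23548, f(11)=47108, f(12)=-94204, f(13)=188420, f(14)=-376828, f(15)=753668, f(16)=-1507324, f(17)=3014660; answer 3014660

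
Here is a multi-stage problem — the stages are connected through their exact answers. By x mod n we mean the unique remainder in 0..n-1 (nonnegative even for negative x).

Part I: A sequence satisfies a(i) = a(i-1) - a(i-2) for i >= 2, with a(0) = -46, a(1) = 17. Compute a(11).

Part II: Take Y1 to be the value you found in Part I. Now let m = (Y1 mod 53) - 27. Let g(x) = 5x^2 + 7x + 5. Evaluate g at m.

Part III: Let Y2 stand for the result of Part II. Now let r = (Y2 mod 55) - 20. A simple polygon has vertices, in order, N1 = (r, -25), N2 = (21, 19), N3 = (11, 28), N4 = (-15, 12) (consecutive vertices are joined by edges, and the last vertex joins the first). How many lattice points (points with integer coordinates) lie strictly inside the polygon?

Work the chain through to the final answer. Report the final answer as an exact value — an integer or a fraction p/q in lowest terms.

Part I: a(2) = 1*(17) - 1*(-46) = 63; iterating: a(2)=63, a(3)=46, a(4)=-17, a(5)=-63, a(6)=-46, a(7)=17, a(8)=63, a(9)=46, a(10)=-17, a(11)=-63; answer -63
Part II: Y1 = -63; m = 16; 5*(16)^2 + 7*(16)^1 + 5 = (1280) + (112) + (5) = 1397; answer 1397
Part III: Y2 = 1397; r = 2; cross terms: (2*19 - 21*-25)=563, (21*28 - 11*19)=379, (11*12 - -15*28)=552, (-15*-25 - 2*12)=351; twice the area = |1845| = 1845; area = 1845/2; boundary points = 1 + 1 + 2 + 1 = 5; strictly interior points = area - boundary/2 + 1 = 921; answer 921

921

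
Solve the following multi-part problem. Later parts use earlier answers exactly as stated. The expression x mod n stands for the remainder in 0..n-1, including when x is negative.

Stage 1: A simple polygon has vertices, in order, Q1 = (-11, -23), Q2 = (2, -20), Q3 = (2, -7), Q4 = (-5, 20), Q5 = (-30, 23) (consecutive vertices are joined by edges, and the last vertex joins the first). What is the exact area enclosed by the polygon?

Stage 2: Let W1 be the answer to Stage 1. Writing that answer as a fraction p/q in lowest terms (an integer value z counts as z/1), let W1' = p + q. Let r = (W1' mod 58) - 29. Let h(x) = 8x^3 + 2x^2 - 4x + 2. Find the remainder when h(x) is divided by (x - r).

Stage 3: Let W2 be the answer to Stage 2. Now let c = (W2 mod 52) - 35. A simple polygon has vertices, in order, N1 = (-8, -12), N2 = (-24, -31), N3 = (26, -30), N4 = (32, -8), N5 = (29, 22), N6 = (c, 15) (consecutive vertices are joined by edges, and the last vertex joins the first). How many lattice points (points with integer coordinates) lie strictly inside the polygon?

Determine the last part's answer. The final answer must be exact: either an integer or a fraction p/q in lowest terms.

Stage 1: cross terms: (-11*-20 - 2*-23)=266, (2*-7 - 2*-20)=26, (2*20 - -5*-7)=5, (-5*23 - -30*20)=485, (-30*-23 - -11*23)=943; twice the area = |1725| = 1725; area = 1725/2; answer 1725/2
Stage 2: W1 = 1725/2; threaded value p + q = 1727; r = 16; remainder = value at the root: 8*(16)^3 + 2*(16)^2 - 4*(16)^1 + 2 = (32768) + (512) + (-64) + (2) = 33218; answer 33218
Stage 3: W2 = 33218; c = 7; cross terms: (-8*-31 - -24*-12)=-40, (-24*-30 - 26*-31)=1526, (26*-8 - 32*-30)=752, (32*22 - 29*-8)=936, (29*15 - 7*22)=281, (7*-12 - -8*15)=36; twice the area = |3491| = 3491; area = 3491/2; boundary points = 1 + 1 + 2 + 3 + 1 + 3 = 11; strictly interior points = area - boundary/2 + 1 = 1741; answer 1741

1741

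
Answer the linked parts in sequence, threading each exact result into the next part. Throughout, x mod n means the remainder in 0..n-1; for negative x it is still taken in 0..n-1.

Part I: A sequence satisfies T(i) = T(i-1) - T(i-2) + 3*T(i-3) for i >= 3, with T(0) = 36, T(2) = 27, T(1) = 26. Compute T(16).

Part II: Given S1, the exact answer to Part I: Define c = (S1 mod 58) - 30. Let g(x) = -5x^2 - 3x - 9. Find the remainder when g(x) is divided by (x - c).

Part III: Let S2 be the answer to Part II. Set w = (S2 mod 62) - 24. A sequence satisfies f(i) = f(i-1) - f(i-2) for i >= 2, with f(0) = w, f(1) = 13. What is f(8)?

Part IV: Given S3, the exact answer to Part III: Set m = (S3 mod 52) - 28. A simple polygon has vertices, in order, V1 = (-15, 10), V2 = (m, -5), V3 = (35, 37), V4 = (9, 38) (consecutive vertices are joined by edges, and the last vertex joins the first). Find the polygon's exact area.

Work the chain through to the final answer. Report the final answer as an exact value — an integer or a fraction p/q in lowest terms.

Part I: T(3) = 1*(27) - 1*(26) + 3*(36) = 109; iterating: T(3)=109, T(4)=160, T(5)=132, T(6)=299, T(7)=647, T(8)=744, T(9)=994, T(10)=2191, T(11)=3429, T(12)=4220, T(13)=7364, T(14)=13431, T(15)=18727, T(16)=27388; answer 27388
Part II: S1 = 27388; c = -18; remainder = value at the root: -5*(-18)^2 - 3*(-18)^1 - 9 = (-1620) + (54) + (-9) = -1575; answer -1575
Part III: S2 = -1575; w = 13; f(2) = 1*(13) - 1*(13) = 0; iterating: f(2)=0, f(3)=-13, f(4)=-13, f(5)=0, f(6)=13, f(7)=13, f(8)=0; answer 0
Part IV: S3 = 0; m = -28; cross terms: (-15*-5 - -28*10)=355, (-28*37 - 35*-5)=-861, (35*38 - 9*37)=997, (9*10 - -15*38)=660; twice the area = |1151| = 1151; area = 1151/2; answer 1151/2

1151/2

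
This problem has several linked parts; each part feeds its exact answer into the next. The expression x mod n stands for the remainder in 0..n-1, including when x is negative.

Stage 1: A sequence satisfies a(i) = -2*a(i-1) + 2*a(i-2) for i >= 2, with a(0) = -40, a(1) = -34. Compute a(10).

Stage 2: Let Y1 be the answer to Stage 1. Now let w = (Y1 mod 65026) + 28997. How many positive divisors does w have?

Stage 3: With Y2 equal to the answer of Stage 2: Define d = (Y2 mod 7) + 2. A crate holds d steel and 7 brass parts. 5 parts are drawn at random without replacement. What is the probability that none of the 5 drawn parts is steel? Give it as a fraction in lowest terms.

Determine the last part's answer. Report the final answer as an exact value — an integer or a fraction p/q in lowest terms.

7/429

Stage 1: a(2) = -2*(-34) + 2*(-40) = -12; iterating: a(2)=-12, a(3)=-44, a(4)=64, a(5)=-216, a(6)=560, a(7)=-1552, a(8)=4224, a(9)=-11552, a(10)=31552; answer 31552
Stage 2: Y1 = 31552; w = 60549; 60549 = 3 * 20183; number of divisors = (1+1) * (1+1) = 4; answer 4
Stage 3: Y2 = 4; d = 6; total draws C(13,5) = 1287; favorable C(7,5) = 21; P = 7/429; answer 7/429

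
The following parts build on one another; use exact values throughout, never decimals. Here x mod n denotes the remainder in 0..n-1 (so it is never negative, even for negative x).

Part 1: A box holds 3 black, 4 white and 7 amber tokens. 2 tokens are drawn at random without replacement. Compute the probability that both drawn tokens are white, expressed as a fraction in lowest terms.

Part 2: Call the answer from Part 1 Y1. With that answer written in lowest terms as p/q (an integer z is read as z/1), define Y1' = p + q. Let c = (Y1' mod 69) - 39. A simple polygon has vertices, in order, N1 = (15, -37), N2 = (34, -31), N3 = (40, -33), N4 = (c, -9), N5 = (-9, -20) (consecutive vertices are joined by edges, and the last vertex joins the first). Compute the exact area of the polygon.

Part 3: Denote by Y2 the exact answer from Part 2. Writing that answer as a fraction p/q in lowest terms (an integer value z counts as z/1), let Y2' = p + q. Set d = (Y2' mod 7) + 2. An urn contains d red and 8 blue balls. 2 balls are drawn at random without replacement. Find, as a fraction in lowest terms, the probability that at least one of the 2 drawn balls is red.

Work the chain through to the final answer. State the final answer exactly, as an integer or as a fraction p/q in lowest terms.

Part 1: total draws C(14,2) = 91; favorable C(4,2) = 6; P = 6/91; answer 6/91
Part 2: Y1 = 6/91; threaded value p + q = 97; c = -11; cross terms: (15*-31 - 34*-37)=793, (34*-33 - 40*-31)=118, (40*-9 - -11*-33)=-723, (-11*-20 - -9*-9)=139, (-9*-37 - 15*-20)=633; twice the area = |960| = 960; area = 480; answer 480
Part 3: Y2 = 480; threaded value p + q = 481; d = 7; total draws C(15,2) = 105; complement C(8,2) = 28; favorable 105 - 28 = 77; P = 11/15; answer 11/15

11/15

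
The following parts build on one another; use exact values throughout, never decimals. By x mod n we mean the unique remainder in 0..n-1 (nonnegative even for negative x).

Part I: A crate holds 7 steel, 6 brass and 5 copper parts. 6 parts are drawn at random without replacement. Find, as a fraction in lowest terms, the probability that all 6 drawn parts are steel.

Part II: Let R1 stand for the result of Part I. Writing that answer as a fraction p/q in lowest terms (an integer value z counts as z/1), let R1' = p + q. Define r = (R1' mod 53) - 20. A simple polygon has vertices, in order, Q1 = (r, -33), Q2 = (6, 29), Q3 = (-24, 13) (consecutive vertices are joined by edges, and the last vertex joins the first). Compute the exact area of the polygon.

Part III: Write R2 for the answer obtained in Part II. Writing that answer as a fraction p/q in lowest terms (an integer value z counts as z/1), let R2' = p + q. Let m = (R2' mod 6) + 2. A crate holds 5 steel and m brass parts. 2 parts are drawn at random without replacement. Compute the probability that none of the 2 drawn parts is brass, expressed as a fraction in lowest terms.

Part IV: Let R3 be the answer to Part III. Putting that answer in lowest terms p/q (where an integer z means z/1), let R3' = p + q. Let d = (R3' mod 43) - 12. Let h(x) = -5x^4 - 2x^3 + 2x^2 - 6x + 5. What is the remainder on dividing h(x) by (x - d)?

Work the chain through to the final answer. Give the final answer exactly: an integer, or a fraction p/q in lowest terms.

Part I: total draws C(18,6) = 18564; favorable C(7,6) = 7; P = 1/2652; answer 1/2652
Part II: R1 = 1/2652; threaded value p + q = 2653; r = -17; cross terms: (-17*29 - 6*-33)=-295, (6*13 - -24*29)=774, (-24*-33 - -17*13)=1013; twice the area = |1492| = 1492; area = 746; answer 746
Part III: R2 = 746; threaded value p + q = 747; m = 5; total draws C(10,2) = 45; favorable C(5,2) = 10; P = 2/9; answer 2/9
Part IV: R3 = 2/9; threaded value p + q = 11; d = -1; remainder = value at the root: -5*(-1)^4 - 2*(-1)^3 + 2*(-1)^2 - 6*(-1)^1 + 5 = (-5) + (2) + (2) + (6) + (5) = 10; answer 10

10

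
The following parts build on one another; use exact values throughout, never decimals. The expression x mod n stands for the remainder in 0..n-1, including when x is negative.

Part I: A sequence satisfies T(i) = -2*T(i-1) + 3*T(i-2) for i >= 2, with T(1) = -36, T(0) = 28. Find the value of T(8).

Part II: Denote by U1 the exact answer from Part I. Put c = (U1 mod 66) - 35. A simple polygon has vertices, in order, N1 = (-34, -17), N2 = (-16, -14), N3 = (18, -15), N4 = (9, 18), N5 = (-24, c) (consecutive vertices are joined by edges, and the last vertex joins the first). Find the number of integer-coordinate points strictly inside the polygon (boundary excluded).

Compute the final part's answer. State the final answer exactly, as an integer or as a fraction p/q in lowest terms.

1269

Part I: T(2) = -2*(-36) + 3*(28) = 156; iterating: T(2)=156, T(3)=-420, T(4)=1308, T(5)=-3876, T(6)=11676, T(7)=-34980, T(8)=104988; answer 104988
Part II: U1 = 104988; c = 13; cross terms: (-34*-14 - -16*-17)=204, (-16*-15 - 18*-14)=492, (18*18 - 9*-15)=459, (9*13 - -24*18)=549, (-24*-17 - -34*13)=850; twice the area = |2554| = 2554; area = 1277; boundary points = 3 + 1 + 3 + 1 + 10 = 18; strictly interior points = area - boundary/2 + 1 = 1269; answer 1269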